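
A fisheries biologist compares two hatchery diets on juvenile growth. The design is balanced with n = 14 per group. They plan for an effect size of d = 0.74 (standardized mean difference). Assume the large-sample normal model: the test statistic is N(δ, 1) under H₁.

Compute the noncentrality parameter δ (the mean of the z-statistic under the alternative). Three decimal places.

The noncentrality parameter scales effect size by the design's sample-size factor: δ = d·√(n/2) = 0.74 × √(14/2) = 1.9579

δ ≈ 1.958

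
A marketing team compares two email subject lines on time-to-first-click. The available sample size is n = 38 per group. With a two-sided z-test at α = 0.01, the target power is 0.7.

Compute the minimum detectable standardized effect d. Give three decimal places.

Required noncentrality: δ = z_{0.005} + z_{0.30} = 2.576 + 0.524 = 3.100.
(Lower-tail contribution to power is negligible for δ > 0.)
δ = d·√(n/2) ⇒ d = δ/√(n/2) = 3.100/√(38/2) = 0.7112.

d ≈ 0.711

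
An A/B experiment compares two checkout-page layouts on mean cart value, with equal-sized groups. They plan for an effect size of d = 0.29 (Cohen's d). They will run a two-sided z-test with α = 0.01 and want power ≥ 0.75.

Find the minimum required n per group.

For power 0.75 need Φ(δ − z_{0.005}) = 0.75, so δ = z_{0.005} + z_{0.25} = 2.576 + 0.674 = 3.250.
(For δ > 0 the lower-tail rejection region contributes negligibly to power, so the one-term inversion is standard.)
δ = d·√(n/2) ⇒ n = 2(δ/d)² = 2 × (3.250 / 0.29)² = 251.24.
Round up to the next whole unit.

n = 252 per group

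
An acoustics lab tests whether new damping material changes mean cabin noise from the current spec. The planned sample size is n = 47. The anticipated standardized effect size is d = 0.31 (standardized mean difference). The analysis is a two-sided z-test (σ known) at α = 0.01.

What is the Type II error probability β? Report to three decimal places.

β ≈ 0.674

Noncentrality parameter: δ = d·√n = 0.31 × √47 = 2.1253
Two-sided α = 0.01 → critical value z_{0.005} = 2.576.
Power = Φ(δ − 2.576) + Φ(−δ − 2.576) = Φ(-0.451) + Φ(-4.701) = 0.3261 + 0.0000 = 0.3261.
Type II error: β = 1 − power = 1 − 0.3261 = 0.6739.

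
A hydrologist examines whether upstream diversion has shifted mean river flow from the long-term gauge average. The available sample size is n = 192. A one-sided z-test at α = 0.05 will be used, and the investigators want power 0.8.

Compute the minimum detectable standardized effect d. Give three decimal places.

d ≈ 0.179

Need Φ(δ − 1.645) = 0.8, so δ = 1.645 + 0.842 = 2.486.
δ = d·√n ⇒ d = δ/√n = 2.486/√192 = 0.1794.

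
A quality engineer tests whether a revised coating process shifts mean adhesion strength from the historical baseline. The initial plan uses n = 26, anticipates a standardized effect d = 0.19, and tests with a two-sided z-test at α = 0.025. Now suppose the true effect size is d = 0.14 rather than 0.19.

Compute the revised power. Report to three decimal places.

Power ≈ 0.065

With d = 0.14: δ = d·√n = 0.14 × √26 = 0.7139. Critical value z_{0.0125} = 2.241.
Revised power = Φ(δ − 2.241) + Φ(−δ − 2.241) = Φ(-1.528) + Φ(-2.955) = 0.0633 + 0.0016 = 0.0649.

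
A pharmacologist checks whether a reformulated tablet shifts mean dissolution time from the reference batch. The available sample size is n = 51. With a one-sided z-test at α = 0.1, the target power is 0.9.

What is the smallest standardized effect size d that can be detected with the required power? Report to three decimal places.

d ≈ 0.359

Required noncentrality: δ = z_{0.1} + z_{0.10} = 1.282 + 1.282 = 2.563.
δ = d·√n ⇒ d = δ/√n = 2.563/√51 = 0.3589.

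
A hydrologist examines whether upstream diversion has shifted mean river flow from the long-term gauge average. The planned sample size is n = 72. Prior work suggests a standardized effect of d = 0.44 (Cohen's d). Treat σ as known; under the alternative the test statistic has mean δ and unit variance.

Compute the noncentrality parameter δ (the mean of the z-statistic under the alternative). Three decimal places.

δ ≈ 3.734

δ = d·√n = 0.44 × √72 = 3.7335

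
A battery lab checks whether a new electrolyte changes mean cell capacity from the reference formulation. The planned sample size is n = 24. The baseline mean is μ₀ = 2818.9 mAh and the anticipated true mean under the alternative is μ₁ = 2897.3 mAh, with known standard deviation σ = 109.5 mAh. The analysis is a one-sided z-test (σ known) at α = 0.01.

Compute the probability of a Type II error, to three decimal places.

Standardized effect: d = |μ₁ − μ₀| / σ = |2897.3 − 2818.9| / 109.5 = 0.7160
Noncentrality parameter: δ = d·√n = 0.7160 × √24 = 3.5076
One-sided α = 0.01 → critical value z_{0.01} = 2.326.
Power = Φ(δ − 2.326) = Φ(1.181) = 0.8812.
Type II error: β = 1 − power = 1 − 0.8812 = 0.1188.

β ≈ 0.119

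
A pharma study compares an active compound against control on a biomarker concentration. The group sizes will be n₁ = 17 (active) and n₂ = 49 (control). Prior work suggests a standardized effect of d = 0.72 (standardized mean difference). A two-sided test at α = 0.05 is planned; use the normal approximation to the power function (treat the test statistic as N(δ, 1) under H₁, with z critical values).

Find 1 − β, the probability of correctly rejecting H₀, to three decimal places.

Power ≈ 0.725

Noncentrality parameter: δ = d / √(1/n₁ + 1/n₂) = 0.72 / √(1/17 + 1/49) = 2.5579
Critical value for a two-sided test at α = 0.05: z_{α/2} = 1.960.
Power = Φ(δ − 1.960) + Φ(−δ − 1.960) = Φ(0.598) + Φ(-4.518) = 0.7251 + 0.0000 = 0.7251.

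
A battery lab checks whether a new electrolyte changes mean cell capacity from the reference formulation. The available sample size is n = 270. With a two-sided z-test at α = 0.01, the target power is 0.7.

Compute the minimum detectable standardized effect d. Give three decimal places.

d ≈ 0.189

Need Φ(δ − 2.576) = 0.7, so δ = 2.576 + 0.524 = 3.100.
(Lower-tail contribution to power is negligible for δ > 0.)
δ = d·√n ⇒ d = δ/√n = 3.100/√270 = 0.1887.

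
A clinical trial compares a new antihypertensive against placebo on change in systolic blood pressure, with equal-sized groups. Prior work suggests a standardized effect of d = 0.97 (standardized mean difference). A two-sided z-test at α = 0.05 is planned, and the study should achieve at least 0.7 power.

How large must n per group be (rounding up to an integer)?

n = 14 per group

Set Φ(δ − 1.960) = 0.7; then δ − 1.960 = Φ⁻¹(0.7) = 0.524, giving δ = 2.484.
(The Φ(−δ − z_{α/2}) term is vanishingly small for δ > 0 and is dropped in the standard sample-size formula.)
δ = d·√(n/2) ⇒ n = 2(δ/d)² = 2 × (2.484 / 0.97)² = 13.12.
Rounding up, n = 14 per group.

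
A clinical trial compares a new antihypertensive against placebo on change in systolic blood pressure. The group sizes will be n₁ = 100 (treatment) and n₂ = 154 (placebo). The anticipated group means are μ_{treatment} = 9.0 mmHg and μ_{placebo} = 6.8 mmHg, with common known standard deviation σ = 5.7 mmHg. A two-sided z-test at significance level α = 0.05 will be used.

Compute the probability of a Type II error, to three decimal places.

Standardized effect: d = |μ_{treatment} − μ_{placebo}| / σ = |9.0 − 6.8| / 5.7 = 0.3860
Noncentrality parameter: δ = d / √(1/n₁ + 1/n₂) = 0.3860 / √(1/100 + 1/154) = 3.0053
Critical value for a two-sided test at α = 0.05: z_{α/2} = 1.960.
Power = Φ(δ − 1.960) + Φ(−δ − 1.960) = Φ(1.045) + Φ(-4.965) = 0.8521 + 0.0000 = 0.8521.
Type II error: β = 1 − power = 1 − 0.8521 = 0.1479.

β ≈ 0.148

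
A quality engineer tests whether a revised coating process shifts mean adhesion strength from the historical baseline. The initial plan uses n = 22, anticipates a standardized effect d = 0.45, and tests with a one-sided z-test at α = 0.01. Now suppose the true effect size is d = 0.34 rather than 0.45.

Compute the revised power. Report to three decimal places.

Power ≈ 0.232

With d = 0.34: δ = d·√n = 0.34 × √22 = 1.5947. Critical value z_{0.01} = 2.326.
Revised power = Φ(δ − 2.326) = Φ(-0.732) = 0.2322.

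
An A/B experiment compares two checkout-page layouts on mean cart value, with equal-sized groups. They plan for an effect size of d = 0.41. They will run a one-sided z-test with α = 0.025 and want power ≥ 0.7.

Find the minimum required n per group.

Set Φ(δ − 1.960) = 0.7; then δ − 1.960 = Φ⁻¹(0.7) = 0.524, giving δ = 2.484.
δ = d·√(n/2) ⇒ n = 2(δ/d)² = 2 × (2.484 / 0.41)² = 73.43.
Round up to the next whole unit.

n = 74 per group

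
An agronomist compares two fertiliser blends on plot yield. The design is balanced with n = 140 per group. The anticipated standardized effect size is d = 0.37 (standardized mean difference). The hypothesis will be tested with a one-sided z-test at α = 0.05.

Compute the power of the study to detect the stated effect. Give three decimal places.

Power ≈ 0.927

Noncentrality parameter: δ = d·√(n/2) = 0.37 × √(140/2) = 3.0956
Critical value for a one-sided test at α = 0.05: z_α = 1.645.
Power = Φ(δ − 1.645) = Φ(1.451) = 0.9266.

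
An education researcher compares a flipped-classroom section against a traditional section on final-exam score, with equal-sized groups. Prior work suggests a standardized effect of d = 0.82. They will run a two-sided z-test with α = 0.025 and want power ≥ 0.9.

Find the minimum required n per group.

n = 37 per group

For power 0.9 need Φ(δ − z_{0.0125}) = 0.9, so δ = z_{0.0125} + z_{0.10} = 2.241 + 1.282 = 3.523.
(The Φ(−δ − z_{α/2}) term is vanishingly small for δ > 0 and is dropped in the standard sample-size formula.)
δ = d·√(n/2) ⇒ n = 2(δ/d)² = 2 × (3.523 / 0.82)² = 36.92.
Round up to the next whole unit.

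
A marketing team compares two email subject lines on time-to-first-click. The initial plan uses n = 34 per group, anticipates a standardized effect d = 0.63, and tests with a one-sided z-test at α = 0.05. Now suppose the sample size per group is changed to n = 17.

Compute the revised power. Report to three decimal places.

Power ≈ 0.576

With n = 17 per group: δ = d·√(n/2) = 0.63 × √(17/2) = 1.8367. Critical value z_{0.05} = 1.645.
Revised power = P(Z > 1.645 − δ) = Φ(0.192) = 0.5761.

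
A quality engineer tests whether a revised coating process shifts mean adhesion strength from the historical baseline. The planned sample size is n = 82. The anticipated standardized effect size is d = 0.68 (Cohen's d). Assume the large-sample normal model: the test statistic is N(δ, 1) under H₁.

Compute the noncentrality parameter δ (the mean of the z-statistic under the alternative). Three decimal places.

δ = d·√n = 0.68 × √82 = 6.1577

δ ≈ 6.158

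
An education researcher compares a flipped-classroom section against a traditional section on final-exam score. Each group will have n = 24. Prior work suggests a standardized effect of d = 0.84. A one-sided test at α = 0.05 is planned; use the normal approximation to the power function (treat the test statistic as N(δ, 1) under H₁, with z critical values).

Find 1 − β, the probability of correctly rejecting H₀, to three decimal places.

Noncentrality parameter: δ = d·√(n/2) = 0.84 × √(24/2) = 2.9098
One-sided α = 0.05 → critical value z_{0.05} = 1.645.
Power = Φ(δ − 1.645) = Φ(1.265) = 0.8971.

Power ≈ 0.897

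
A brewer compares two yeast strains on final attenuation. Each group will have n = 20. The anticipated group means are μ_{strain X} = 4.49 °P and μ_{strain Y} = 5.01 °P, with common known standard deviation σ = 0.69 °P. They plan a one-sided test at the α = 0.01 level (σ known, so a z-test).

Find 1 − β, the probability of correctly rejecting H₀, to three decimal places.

Standardized effect: d = |μ_{strain X} − μ_{strain Y}| / σ = |4.49 − 5.01| / 0.69 = 0.7536
Noncentrality parameter: δ = d·√(n/2) = 0.7536 × √(20/2) = 2.3832
Critical value for a one-sided test at α = 0.01: z_α = 2.326.
Power = P(Z > 2.326 − δ) = Φ(0.057) = 0.5227.

Power ≈ 0.523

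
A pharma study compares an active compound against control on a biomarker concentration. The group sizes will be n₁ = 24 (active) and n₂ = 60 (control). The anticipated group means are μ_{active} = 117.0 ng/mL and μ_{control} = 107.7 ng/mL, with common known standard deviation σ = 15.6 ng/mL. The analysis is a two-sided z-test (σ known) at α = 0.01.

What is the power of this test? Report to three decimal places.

Power ≈ 0.457

Standardized effect: d = |μ_{active} − μ_{control}| / σ = |117.0 − 107.7| / 15.6 = 0.5962
Noncentrality parameter: δ = d / √(1/n₁ + 1/n₂) = 0.5962 / √(1/24 + 1/60) = 2.4683
Critical value for a two-sided test at α = 0.01: z_{α/2} = 2.576.
Power = Φ(δ − 2.576) + Φ(−δ − 2.576) = Φ(-0.108) + Φ(-5.044) = 0.4572 + 0.0000 = 0.4572.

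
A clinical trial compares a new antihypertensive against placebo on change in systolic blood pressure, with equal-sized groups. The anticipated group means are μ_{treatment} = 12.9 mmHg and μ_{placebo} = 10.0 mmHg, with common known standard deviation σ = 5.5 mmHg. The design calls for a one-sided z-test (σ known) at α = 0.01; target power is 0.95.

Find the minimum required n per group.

n = 114 per group

Standardized effect: d = |μ_{treatment} − μ_{placebo}| / σ = |12.9 − 10.0| / 5.5 = 0.5273
For power 0.95 need Φ(δ − z_{0.01}) = 0.95, so δ = z_{0.01} + z_{0.05} = 2.326 + 1.645 = 3.971.
δ = d·√(n/2) ⇒ n = 2(δ/d)² = 2 × (3.971 / 0.5273)² = 113.45.
Rounding up, n = 114 per group.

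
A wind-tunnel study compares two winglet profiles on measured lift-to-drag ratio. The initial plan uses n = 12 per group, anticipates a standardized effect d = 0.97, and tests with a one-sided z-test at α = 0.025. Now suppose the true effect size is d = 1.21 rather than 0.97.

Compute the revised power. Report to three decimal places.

Power ≈ 0.842

With d = 1.21: δ = d·√(n/2) = 1.21 × √(12/2) = 2.9639. Critical value z_{0.025} = 1.960.
Revised power = Φ(δ − 1.960) = Φ(1.004) = 0.8423.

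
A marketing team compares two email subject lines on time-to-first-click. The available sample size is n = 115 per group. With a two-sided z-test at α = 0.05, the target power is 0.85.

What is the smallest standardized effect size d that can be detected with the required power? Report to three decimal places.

Required noncentrality: δ = z_{0.025} + z_{0.15} = 1.960 + 1.036 = 2.996.
(The second rejection-region term Φ(−δ − z_{α/2}) is negligible and dropped.)
δ = d·√(n/2) ⇒ d = δ/√(n/2) = 2.996/√(115/2) = 0.3952.

d ≈ 0.395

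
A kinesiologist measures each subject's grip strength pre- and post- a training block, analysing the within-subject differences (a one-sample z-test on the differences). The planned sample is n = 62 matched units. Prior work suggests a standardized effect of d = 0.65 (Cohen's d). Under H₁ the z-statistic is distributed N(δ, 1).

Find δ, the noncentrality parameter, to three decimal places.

δ = d·√n = 0.65 × √62 = 5.1181

δ ≈ 5.118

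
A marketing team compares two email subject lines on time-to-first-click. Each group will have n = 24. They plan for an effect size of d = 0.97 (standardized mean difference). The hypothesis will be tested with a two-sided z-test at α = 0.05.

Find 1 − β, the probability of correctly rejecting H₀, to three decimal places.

Noncentrality parameter: δ = d·√(n/2) = 0.97 × √(24/2) = 3.3602
Two-sided α = 0.05 → critical value z_{0.025} = 1.960.
Power = Φ(δ − 1.960) + Φ(−δ − 1.960) = Φ(1.400) + Φ(-5.320) = 0.9193 + 0.0000 = 0.9193.

Power ≈ 0.919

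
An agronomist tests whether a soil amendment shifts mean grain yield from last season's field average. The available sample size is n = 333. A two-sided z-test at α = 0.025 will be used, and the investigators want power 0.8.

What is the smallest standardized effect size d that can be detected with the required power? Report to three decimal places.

Required noncentrality: δ = z_{0.0125} + z_{0.20} = 2.241 + 0.842 = 3.083.
(The second rejection-region term Φ(−δ − z_{α/2}) is negligible and dropped.)
δ = d·√n ⇒ d = δ/√n = 3.083/√333 = 0.1689.

d ≈ 0.169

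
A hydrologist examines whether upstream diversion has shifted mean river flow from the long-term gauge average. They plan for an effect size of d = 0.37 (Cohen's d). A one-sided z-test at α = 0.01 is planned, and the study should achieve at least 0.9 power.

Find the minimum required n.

Set Φ(δ − 2.326) = 0.9; then δ − 2.326 = Φ⁻¹(0.9) = 1.282, giving δ = 3.608.
δ = d·√n ⇒ n = (δ/d)² = (3.608 / 0.37)² = 95.08.
Rounding up, n = 96.

n = 96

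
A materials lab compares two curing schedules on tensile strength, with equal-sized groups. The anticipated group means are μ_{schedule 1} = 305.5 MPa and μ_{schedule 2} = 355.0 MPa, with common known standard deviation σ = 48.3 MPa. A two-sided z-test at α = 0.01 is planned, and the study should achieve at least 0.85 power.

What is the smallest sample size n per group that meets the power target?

Standardized effect: d = |μ_{schedule 1} − μ_{schedule 2}| / σ = |305.5 − 355.0| / 48.3 = 1.0248
Set Φ(δ − 2.576) = 0.85; then δ − 2.576 = Φ⁻¹(0.85) = 1.036, giving δ = 3.612.
(For δ > 0 the lower-tail rejection region contributes negligibly to power, so the one-term inversion is standard.)
δ = d·√(n/2) ⇒ n = 2(δ/d)² = 2 × (3.612 / 1.0248)² = 24.85.
Rounding up, n = 25 per group.

n = 25 per group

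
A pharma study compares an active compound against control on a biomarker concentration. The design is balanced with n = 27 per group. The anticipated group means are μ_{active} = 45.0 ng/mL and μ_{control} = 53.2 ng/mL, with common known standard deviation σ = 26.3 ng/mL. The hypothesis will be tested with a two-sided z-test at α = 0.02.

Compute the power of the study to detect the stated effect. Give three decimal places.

Standardized effect: d = |μ_{active} − μ_{control}| / σ = |45.0 − 53.2| / 26.3 = 0.3118
Noncentrality parameter: δ = d·√(n/2) = 0.3118 × √(27/2) = 1.1456
Two-sided α = 0.02 → critical value z_{0.01} = 2.326.
Power = Φ(δ − 2.326) + Φ(−δ − 2.326) = Φ(-1.181) + Φ(-3.472) = 0.1188 + 0.0003 = 0.1191.

Power ≈ 0.119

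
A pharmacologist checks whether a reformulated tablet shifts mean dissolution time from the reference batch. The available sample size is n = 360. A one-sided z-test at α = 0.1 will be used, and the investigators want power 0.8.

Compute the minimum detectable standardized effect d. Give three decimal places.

d ≈ 0.112

Required noncentrality: δ = z_{0.1} + z_{0.20} = 1.282 + 0.842 = 2.123.
δ = d·√n ⇒ d = δ/√n = 2.123/√360 = 0.1119.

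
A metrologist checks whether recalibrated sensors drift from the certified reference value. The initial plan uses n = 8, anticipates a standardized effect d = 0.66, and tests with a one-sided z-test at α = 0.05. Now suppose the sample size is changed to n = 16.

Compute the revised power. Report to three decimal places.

Power ≈ 0.840

With n = 16: δ = d·√n = 0.66 × √16 = 2.6400. Critical value z_{0.05} = 1.645.
Revised power = P(Z > 1.645 − δ) = Φ(0.995) = 0.8402.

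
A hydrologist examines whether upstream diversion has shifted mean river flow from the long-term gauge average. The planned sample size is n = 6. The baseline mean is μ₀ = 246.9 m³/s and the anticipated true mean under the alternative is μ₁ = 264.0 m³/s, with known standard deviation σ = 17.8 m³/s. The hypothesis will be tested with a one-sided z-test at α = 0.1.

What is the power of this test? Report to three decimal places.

Power ≈ 0.858

Standardized effect: d = |μ₁ − μ₀| / σ = |264.0 − 246.9| / 17.8 = 0.9607
Noncentrality parameter: δ = d·√n = 0.9607 × √6 = 2.3532
Critical value for a one-sided test at α = 0.1: z_α = 1.282.
Power = Φ(δ − 1.282) = Φ(1.072) = 0.8581.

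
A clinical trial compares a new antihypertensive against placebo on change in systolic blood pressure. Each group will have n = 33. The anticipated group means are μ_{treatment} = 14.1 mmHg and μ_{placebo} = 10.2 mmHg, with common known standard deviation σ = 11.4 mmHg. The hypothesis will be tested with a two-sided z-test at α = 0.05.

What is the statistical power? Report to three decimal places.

Standardized effect: d = |μ_{treatment} − μ_{placebo}| / σ = |14.1 − 10.2| / 11.4 = 0.3421
Noncentrality parameter: δ = d·√(n/2) = 0.3421 × √(33/2) = 1.3896
Critical value for a two-sided test at α = 0.05: z_{α/2} = 1.960.
Power = Φ(δ − 1.960) + Φ(−δ − 1.960) = Φ(-0.570) + Φ(-3.350) = 0.2842 + 0.0004 = 0.2846.

Power ≈ 0.285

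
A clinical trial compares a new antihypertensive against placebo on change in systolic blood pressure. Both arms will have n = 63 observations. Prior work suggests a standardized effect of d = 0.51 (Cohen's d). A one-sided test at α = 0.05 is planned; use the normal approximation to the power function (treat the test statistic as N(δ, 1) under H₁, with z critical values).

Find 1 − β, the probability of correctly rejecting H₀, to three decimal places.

Power ≈ 0.888

Noncentrality parameter: δ = d·√(n/2) = 0.51 × √(63/2) = 2.8624
One-sided α = 0.05 → critical value z_{0.05} = 1.645.
Power = Φ(δ − 1.645) = Φ(1.218) = 0.8883.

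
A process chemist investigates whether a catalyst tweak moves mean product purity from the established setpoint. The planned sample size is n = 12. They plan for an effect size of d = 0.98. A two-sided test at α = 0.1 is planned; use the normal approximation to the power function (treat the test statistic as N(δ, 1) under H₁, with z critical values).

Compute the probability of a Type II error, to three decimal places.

β ≈ 0.040

Noncentrality parameter: δ = d·√n = 0.98 × √12 = 3.3948
Critical value for a two-sided test at α = 0.1: z_{α/2} = 1.645.
Power = Φ(δ − 1.645) + Φ(−δ − 1.645) = Φ(1.750) + Φ(-5.040) = 0.9599 + 0.0000 = 0.9599.
Type II error: β = 1 − power = 1 − 0.9599 = 0.0401.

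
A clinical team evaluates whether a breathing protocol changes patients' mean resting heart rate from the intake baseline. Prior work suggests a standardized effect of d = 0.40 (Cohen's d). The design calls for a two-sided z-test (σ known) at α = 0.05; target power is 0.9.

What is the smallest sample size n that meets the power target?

For power 0.9 need Φ(δ − z_{0.025}) = 0.9, so δ = z_{0.025} + z_{0.10} = 1.960 + 1.282 = 3.242.
(Ignoring the negligible lower-tail rejection probability gives the usual closed-form inversion.)
δ = d·√n ⇒ n = (δ/d)² = (3.242 / 0.40)² = 65.67.
Round up to the next whole unit.

n = 66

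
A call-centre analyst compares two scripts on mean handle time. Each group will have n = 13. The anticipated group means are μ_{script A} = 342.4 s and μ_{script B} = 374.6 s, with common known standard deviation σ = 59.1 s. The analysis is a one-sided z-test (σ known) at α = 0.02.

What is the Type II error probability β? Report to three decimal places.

β ≈ 0.747

Standardized effect: d = |μ_{script A} − μ_{script B}| / σ = |342.4 − 374.6| / 59.1 = 0.5448
Noncentrality parameter: δ = d·√(n/2) = 0.5448 × √(13/2) = 1.3891
One-sided α = 0.02 → critical value z_{0.02} = 2.054.
Power = P(Z > 2.054 − δ) = Φ(-0.665) = 0.2531.
Type II error: β = 1 − power = 1 − 0.2531 = 0.7469.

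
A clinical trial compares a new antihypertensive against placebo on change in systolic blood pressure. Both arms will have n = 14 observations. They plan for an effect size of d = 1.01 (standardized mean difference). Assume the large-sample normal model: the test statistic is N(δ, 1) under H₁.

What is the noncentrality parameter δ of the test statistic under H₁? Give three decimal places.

δ = d·√(n/2) = 1.01 × √(14/2) = 2.6722

δ ≈ 2.672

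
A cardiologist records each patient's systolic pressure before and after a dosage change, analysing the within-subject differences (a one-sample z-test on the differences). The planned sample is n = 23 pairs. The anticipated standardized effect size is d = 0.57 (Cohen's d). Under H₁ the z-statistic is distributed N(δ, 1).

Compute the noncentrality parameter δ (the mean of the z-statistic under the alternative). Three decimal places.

δ ≈ 2.734

The noncentrality parameter scales effect size by the design's sample-size factor: δ = d·√n = 0.57 × √23 = 2.7336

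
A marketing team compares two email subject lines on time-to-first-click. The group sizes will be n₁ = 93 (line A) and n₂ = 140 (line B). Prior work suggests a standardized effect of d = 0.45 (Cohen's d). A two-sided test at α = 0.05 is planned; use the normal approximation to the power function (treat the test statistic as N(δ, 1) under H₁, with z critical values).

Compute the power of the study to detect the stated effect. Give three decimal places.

Noncentrality parameter: δ = d / √(1/n₁ + 1/n₂) = 0.45 / √(1/93 + 1/140) = 3.3639
Critical value for a two-sided test at α = 0.05: z_{α/2} = 1.960.
Power = Φ(δ − 1.960) + Φ(−δ − 1.960) = Φ(1.404) + Φ(-5.324) = 0.9198 + 0.0000 = 0.9198.

Power ≈ 0.920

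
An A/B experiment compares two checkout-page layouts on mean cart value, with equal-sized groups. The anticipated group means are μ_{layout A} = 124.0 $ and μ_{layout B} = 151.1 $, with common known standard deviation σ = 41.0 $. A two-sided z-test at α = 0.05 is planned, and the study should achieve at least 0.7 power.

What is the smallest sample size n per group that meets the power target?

Standardized effect: d = |μ_{layout A} − μ_{layout B}| / σ = |124.0 − 151.1| / 41.0 = 0.6610
For power 0.7 need Φ(δ − z_{0.025}) = 0.7, so δ = z_{0.025} + z_{0.30} = 1.960 + 0.524 = 2.484.
(Ignoring the negligible lower-tail rejection probability gives the usual closed-form inversion.)
δ = d·√(n/2) ⇒ n = 2(δ/d)² = 2 × (2.484 / 0.6610)² = 28.25.
Round up to the next whole unit.

n = 29 per group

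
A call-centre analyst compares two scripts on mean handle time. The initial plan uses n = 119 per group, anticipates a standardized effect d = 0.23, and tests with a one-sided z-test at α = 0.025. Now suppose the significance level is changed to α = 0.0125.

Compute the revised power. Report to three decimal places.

δ = d·√(n/2) = 0.23 × √(119/2) = 1.7741 (unchanged). New critical value: z_{0.0125} = 2.241.
Revised power = P(Z > 2.241 − δ) = Φ(-0.467) = 0.3202.

Power ≈ 0.320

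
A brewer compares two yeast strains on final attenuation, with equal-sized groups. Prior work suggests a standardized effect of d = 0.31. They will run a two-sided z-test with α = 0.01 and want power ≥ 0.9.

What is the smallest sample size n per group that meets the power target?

n = 310 per group

Set Φ(δ − 2.576) = 0.9; then δ − 2.576 = Φ⁻¹(0.9) = 1.282, giving δ = 3.857.
(Ignoring the negligible lower-tail rejection probability gives the usual closed-form inversion.)
δ = d·√(n/2) ⇒ n = 2(δ/d)² = 2 × (3.857 / 0.31)² = 309.66.
Round up to the next whole unit.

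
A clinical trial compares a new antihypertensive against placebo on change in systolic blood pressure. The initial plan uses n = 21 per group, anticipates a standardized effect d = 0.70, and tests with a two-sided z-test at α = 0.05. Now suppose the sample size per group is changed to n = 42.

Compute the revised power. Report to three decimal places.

Power ≈ 0.894

With n = 42 per group: δ = d·√(n/2) = 0.70 × √(42/2) = 3.2078. Critical value z_{0.025} = 1.960.
Revised power = Φ(δ − 1.960) + Φ(−δ − 1.960) = Φ(1.248) + Φ(-5.168) = 0.8940 + 0.0000 = 0.8940.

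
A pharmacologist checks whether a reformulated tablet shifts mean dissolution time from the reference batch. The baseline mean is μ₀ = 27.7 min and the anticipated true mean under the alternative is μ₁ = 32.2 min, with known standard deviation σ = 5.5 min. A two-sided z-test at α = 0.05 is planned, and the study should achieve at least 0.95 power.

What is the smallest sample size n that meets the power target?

Standardized effect: d = |μ₁ − μ₀| / σ = |32.2 − 27.7| / 5.5 = 0.8182
Set Φ(δ − 1.960) = 0.95; then δ − 1.960 = Φ⁻¹(0.95) = 1.645, giving δ = 3.605.
(Ignoring the negligible lower-tail rejection probability gives the usual closed-form inversion.)
δ = d·√n ⇒ n = (δ/d)² = (3.605 / 0.8182)² = 19.41.
Rounding up, n = 20.

n = 20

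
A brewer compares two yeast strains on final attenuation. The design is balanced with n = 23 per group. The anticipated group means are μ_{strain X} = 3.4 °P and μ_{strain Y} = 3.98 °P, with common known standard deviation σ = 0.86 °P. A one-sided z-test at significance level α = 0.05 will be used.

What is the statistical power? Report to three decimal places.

Standardized effect: d = |μ_{strain X} − μ_{strain Y}| / σ = |3.4 − 3.98| / 0.86 = 0.6744
Noncentrality parameter: δ = d·√(n/2) = 0.6744 × √(23/2) = 2.2871
One-sided α = 0.05 → critical value z_{0.05} = 1.645.
Power = P(Z > 1.645 − δ) = Φ(0.642) = 0.7396.

Power ≈ 0.740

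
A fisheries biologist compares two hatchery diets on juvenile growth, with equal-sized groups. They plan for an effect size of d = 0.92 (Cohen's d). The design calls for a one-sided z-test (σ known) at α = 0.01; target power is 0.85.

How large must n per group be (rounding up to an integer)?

For power 0.85 need Φ(δ − z_{0.01}) = 0.85, so δ = z_{0.01} + z_{0.15} = 2.326 + 1.036 = 3.363.
δ = d·√(n/2) ⇒ n = 2(δ/d)² = 2 × (3.363 / 0.92)² = 26.72.
Rounding up, n = 27 per group.

n = 27 per group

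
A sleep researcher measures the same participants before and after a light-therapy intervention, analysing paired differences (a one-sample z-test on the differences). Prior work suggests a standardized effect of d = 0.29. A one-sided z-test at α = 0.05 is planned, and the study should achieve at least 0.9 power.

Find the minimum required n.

n = 102

For power 0.9 need Φ(δ − z_{0.05}) = 0.9, so δ = z_{0.05} + z_{0.10} = 1.645 + 1.282 = 2.926.
δ = d·√n ⇒ n = (δ/d)² = (2.926 / 0.29)² = 101.83.
Round up to the next whole unit.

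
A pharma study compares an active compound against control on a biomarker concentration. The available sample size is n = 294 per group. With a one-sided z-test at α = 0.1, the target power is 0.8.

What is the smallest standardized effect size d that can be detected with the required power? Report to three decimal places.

Required noncentrality: δ = z_{0.1} + z_{0.20} = 1.282 + 0.842 = 2.123.
δ = d·√(n/2) ⇒ d = δ/√(n/2) = 2.123/√(294/2) = 0.1751.

d ≈ 0.175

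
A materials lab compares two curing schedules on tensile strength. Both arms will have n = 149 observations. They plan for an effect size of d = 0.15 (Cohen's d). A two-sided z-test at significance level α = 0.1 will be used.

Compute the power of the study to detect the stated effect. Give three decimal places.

Noncentrality parameter: δ = d·√(n/2) = 0.15 × √(149/2) = 1.2947
Two-sided α = 0.1 → critical value z_{0.05} = 1.645.
Power = Φ(δ − 1.645) + Φ(−δ − 1.645) = Φ(-0.350) + Φ(-2.940) = 0.3631 + 0.0016 = 0.3648.

Power ≈ 0.365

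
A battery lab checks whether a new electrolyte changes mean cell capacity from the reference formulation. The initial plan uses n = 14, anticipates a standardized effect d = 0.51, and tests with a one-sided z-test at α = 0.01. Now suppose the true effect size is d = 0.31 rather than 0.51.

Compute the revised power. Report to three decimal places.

Power ≈ 0.122

With d = 0.31: δ = d·√n = 0.31 × √14 = 1.1599. Critical value z_{0.01} = 2.326.
Revised power = P(Z > 2.326 − δ) = Φ(-1.166) = 0.1217.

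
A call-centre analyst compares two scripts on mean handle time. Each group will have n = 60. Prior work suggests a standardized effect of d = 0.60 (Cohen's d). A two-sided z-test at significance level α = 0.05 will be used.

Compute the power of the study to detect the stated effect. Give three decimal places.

Noncentrality parameter: λ = d·√(n/2) = 0.60 × √(60/2) = 3.2863
Two-sided α = 0.05 → critical value z_{0.025} = 1.960.
Power = Φ(λ − 1.960) + Φ(−λ − 1.960) = Φ(1.326) + Φ(-5.246) = 0.9076 + 0.0000 = 0.9076.

Power ≈ 0.908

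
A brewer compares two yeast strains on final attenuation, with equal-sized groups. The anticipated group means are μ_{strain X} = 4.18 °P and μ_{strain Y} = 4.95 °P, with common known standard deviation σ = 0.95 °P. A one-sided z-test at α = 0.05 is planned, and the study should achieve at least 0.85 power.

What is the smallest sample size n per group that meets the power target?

Standardized effect: d = |μ_{strain X} − μ_{strain Y}| / σ = |4.18 − 4.95| / 0.95 = 0.8105
Set Φ(δ − 1.645) = 0.85; then δ − 1.645 = Φ⁻¹(0.85) = 1.036, giving δ = 2.681.
δ = d·√(n/2) ⇒ n = 2(δ/d)² = 2 × (2.681 / 0.8105)² = 21.89.
Rounding up, n = 22 per group.

n = 22 per group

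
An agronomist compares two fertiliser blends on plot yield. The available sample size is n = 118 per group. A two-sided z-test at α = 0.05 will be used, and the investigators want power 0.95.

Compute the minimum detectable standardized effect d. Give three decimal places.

Need Φ(δ − 1.960) = 0.95, so δ = 1.960 + 1.645 = 3.605.
(Lower-tail contribution to power is negligible for δ > 0.)
δ = d·√(n/2) ⇒ d = δ/√(n/2) = 3.605/√(118/2) = 0.4693.

d ≈ 0.469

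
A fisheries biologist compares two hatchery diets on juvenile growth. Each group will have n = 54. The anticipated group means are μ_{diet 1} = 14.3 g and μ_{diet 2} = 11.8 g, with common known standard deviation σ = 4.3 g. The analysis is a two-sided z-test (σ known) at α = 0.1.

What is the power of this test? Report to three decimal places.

Standardized effect: d = |μ_{diet 1} − μ_{diet 2}| / σ = |14.3 − 11.8| / 4.3 = 0.5814
Noncentrality parameter: λ = d·√(n/2) = 0.5814 × √(54/2) = 3.0210
Two-sided α = 0.1 → critical value z_{0.05} = 1.645.
Power = Φ(λ − 1.645) + Φ(−λ − 1.645) = Φ(1.376) + Φ(-4.666) = 0.9156 + 0.0000 = 0.9156.

Power ≈ 0.916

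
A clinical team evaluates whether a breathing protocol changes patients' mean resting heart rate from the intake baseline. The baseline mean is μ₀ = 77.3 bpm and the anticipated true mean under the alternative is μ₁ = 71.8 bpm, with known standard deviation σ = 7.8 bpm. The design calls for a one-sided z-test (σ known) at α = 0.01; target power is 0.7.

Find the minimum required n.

Standardized effect: d = |μ₁ − μ₀| / σ = |71.8 − 77.3| / 7.8 = 0.7051
Set Φ(δ − 2.326) = 0.7; then δ − 2.326 = Φ⁻¹(0.7) = 0.524, giving δ = 2.851.
δ = d·√n ⇒ n = (δ/d)² = (2.851 / 0.7051)² = 16.34.
Round up to the next whole unit.

n = 17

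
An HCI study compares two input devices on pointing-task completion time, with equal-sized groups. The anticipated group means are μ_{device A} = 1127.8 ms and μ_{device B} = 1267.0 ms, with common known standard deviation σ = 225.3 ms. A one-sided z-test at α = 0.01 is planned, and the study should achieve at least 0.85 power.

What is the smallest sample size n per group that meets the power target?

Standardized effect: d = |μ_{device A} − μ_{device B}| / σ = |1127.8 − 1267.0| / 225.3 = 0.6178
For power 0.85 need Φ(δ − z_{0.01}) = 0.85, so δ = z_{0.01} + z_{0.15} = 2.326 + 1.036 = 3.363.
δ = d·√(n/2) ⇒ n = 2(δ/d)² = 2 × (3.363 / 0.6178)² = 59.25.
Rounding up, n = 60 per group.

n = 60 per group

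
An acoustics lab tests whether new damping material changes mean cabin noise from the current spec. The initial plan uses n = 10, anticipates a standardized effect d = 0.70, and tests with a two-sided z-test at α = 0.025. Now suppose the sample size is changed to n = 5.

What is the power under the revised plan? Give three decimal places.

With n = 5: δ = d·√n = 0.70 × √5 = 1.5652. Critical value z_{0.0125} = 2.241.
Revised power = Φ(δ − 2.241) + Φ(−δ − 2.241) = Φ(-0.676) + Φ(-3.807) = 0.2495 + 0.0001 = 0.2495.

Power ≈ 0.250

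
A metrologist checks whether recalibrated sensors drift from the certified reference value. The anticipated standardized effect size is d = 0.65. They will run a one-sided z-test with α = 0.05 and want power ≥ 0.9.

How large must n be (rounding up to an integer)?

n = 21

For power 0.9 need Φ(δ − z_{0.05}) = 0.9, so δ = z_{0.05} + z_{0.10} = 1.645 + 1.282 = 2.926.
δ = d·√n ⇒ n = (δ/d)² = (2.926 / 0.65)² = 20.27.
Round up to the next whole unit.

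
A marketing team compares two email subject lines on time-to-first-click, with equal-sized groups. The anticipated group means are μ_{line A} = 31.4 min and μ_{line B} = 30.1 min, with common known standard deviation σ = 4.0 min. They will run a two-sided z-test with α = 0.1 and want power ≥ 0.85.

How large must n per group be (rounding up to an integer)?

n = 137 per group

Standardized effect: d = |μ_{line A} − μ_{line B}| / σ = |31.4 − 30.1| / 4.0 = 0.3250
For power 0.85 need Φ(δ − z_{0.05}) = 0.85, so δ = z_{0.05} + z_{0.15} = 1.645 + 1.036 = 2.681.
(For δ > 0 the lower-tail rejection region contributes negligibly to power, so the one-term inversion is standard.)
δ = d·√(n/2) ⇒ n = 2(δ/d)² = 2 × (2.681 / 0.3250)² = 136.13.
Round up to the next whole unit.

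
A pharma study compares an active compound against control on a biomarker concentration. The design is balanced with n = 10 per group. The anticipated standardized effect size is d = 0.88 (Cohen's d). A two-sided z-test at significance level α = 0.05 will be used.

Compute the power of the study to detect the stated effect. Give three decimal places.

Noncentrality parameter: δ = d·√(n/2) = 0.88 × √(10/2) = 1.9677
Critical value for a two-sided test at α = 0.05: z_{α/2} = 1.960.
Power = Φ(δ − 1.960) + Φ(−δ − 1.960) = Φ(0.008) + Φ(-3.928) = 0.5031 + 0.0000 = 0.5031.

Power ≈ 0.503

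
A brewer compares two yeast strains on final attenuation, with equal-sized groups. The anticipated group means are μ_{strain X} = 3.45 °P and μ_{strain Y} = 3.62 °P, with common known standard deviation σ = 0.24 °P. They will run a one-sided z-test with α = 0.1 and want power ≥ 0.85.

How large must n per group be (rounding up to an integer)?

n = 22 per group

Standardized effect: d = |μ_{strain X} − μ_{strain Y}| / σ = |3.45 − 3.62| / 0.24 = 0.7083
For power 0.85 need Φ(δ − z_{0.1}) = 0.85, so δ = z_{0.1} + z_{0.15} = 1.282 + 1.036 = 2.318.
δ = d·√(n/2) ⇒ n = 2(δ/d)² = 2 × (2.318 / 0.7083)² = 21.42.
Rounding up, n = 22 per group.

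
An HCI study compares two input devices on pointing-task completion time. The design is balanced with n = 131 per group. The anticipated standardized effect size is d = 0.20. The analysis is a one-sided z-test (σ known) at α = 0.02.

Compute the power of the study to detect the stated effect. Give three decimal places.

Noncentrality parameter: δ = d·√(n/2) = 0.20 × √(131/2) = 1.6186
One-sided α = 0.02 → critical value z_{0.02} = 2.054.
Power = P(Z > 2.054 − δ) = Φ(-0.435) = 0.3317.

Power ≈ 0.332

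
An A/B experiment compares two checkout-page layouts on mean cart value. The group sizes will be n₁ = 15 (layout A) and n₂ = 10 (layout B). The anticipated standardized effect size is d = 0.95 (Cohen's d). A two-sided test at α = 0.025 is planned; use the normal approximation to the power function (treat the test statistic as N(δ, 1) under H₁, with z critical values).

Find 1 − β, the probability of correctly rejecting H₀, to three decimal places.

Power ≈ 0.534

Noncentrality parameter: δ = d / √(1/n₁ + 1/n₂) = 0.95 / √(1/15 + 1/10) = 2.3270
Two-sided α = 0.025 → critical value z_{0.0125} = 2.241.
Power = Φ(δ − 2.241) + Φ(−δ − 2.241) = Φ(0.086) + Φ(-4.568) = 0.5341 + 0.0000 = 0.5341.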